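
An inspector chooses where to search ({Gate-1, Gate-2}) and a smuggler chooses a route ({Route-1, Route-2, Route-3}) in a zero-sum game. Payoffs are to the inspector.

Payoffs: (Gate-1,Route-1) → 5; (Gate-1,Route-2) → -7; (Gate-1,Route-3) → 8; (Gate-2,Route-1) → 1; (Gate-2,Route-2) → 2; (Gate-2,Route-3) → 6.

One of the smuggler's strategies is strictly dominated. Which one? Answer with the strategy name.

Route-1 holds the inspector's payoff strictly below Route-3 in every row: 5 < 8, 1 < 6.
So Route-3 is strictly dominated for the smuggler.

Route-3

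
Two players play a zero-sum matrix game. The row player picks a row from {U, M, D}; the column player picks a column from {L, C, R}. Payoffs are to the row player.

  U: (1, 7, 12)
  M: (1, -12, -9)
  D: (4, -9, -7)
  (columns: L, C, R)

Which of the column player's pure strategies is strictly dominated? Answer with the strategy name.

C holds the row player's payoff strictly below R in every row: 7 < 12, -12 < -9, -9 < -7.
So R is strictly dominated for the column player.

R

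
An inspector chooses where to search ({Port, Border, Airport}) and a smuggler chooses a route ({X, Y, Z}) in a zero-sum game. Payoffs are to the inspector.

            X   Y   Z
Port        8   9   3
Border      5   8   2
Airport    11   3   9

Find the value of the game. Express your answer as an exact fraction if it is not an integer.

Row minima: Port → 3, Border → 2, Airport → 3; maximin = 3.
Column maxima: X → 11, Y → 9, Z → 9; minimax = 9.
3 ≠ 9, so there is no saddle point; optimal play is mixed.
Border is strictly dominated by Port, so the inspector never plays it.
X is strictly dominated by Z (it gives the inspector strictly more in every row), so the smuggler never plays it.
On the remaining 2×2 (Port, Airport vs Y, Z):
Let the inspector play Port with probability p. Expected payoff against Y: 9p + 3(1−p) = 6p + 3; against Z: 3p + 9(1−p) = −6p + 9.
Setting these equal: 6p + 3 = −6p + 9 ⇒ 12p = 6 ⇒ p = 1/2, and the value is (6)·(1/2) + 3 = 6.
For the smuggler: with q = P(Y), equating Port's and Airport's payoffs gives 6q + 3 = −6q + 9 ⇒ q = 1/2.

6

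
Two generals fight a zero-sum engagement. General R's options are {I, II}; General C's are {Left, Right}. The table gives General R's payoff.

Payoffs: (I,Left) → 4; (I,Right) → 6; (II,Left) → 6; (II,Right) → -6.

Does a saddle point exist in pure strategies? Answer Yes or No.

No

Row minima: I → 4, II → -6; maximin = 4.
Column maxima: Left → 6, Right → 6; minimax = 6.
4 ≠ 6, so no pure-strategy equilibrium exists.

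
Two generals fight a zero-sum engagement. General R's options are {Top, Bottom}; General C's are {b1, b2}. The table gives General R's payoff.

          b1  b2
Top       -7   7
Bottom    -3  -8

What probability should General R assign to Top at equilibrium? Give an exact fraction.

Row minima: Top → -7, Bottom → -8; maximin = -7.
Column maxima: b1 → -3, b2 → 7; minimax = -3.
-7 ≠ -3, so there is no saddle point; optimal play is mixed.
Let General R play Top with probability p. Expected payoff against b1: (-7)p + (-3)(1−p) = −4p − 3; against b2: 7p + (-8)(1−p) = 15p − 8.
Setting these equal: −4p − 3 = 15p − 8 ⇒ −19p = -5 ⇒ p = 5/19, and the value is (-4)·(5/19) − 3 = -77/19.
For General C: with q = P(b1), equating Top's and Bottom's payoffs gives −14q + 7 = 5q − 8 ⇒ q = 15/19.

5/19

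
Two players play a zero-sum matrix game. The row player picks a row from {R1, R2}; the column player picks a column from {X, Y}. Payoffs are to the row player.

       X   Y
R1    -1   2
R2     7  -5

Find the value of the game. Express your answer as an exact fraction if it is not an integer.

Row minima: R1 → -1, R2 → -5; maximin = -1.
Column maxima: X → 7, Y → 2; minimax = 2.
-1 ≠ 2, so there is no saddle point; optimal play is mixed.
Let the row player play R1 with probability p. Expected payoff against X: (-1)p + 7(1−p) = −8p + 7; against Y: 2p + (-5)(1−p) = 7p − 5.
Setting these equal: −8p + 7 = 7p − 5 ⇒ −15p = -12 ⇒ p = 4/5, and the value is (-8)·(4/5) + 7 = 3/5.
For the column player: with q = P(X), equating R1's and R2's payoffs gives −3q + 2 = 12q − 5 ⇒ q = 7/15.

3/5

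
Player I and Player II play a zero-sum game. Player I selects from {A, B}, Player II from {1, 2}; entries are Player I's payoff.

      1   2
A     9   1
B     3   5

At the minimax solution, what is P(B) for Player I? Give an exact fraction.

Row minima: A → 1, B → 3; maximin = 3.
Column maxima: 1 → 9, 2 → 5; minimax = 5.
3 ≠ 5, so there is no saddle point; optimal play is mixed.
Let Player I play A with probability p. Expected payoff against 1: 9p + 3(1−p) = 6p + 3; against 2: 1p + 5(1−p) = −4p + 5.
Setting these equal: 6p + 3 = −4p + 5 ⇒ 10p = 2 ⇒ p = 1/5, and the value is (6)·(1/5) + 3 = 21/5.
For Player II: with q = P(1), equating A's and B's payoffs gives 8q + 1 = −2q + 5 ⇒ q = 2/5.

4/5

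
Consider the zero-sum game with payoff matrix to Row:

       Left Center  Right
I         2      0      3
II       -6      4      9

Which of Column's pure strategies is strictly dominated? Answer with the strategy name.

Right

Left holds Row's payoff strictly below Right in every row: 2 < 3, -6 < 9.
So Right is strictly dominated for Column.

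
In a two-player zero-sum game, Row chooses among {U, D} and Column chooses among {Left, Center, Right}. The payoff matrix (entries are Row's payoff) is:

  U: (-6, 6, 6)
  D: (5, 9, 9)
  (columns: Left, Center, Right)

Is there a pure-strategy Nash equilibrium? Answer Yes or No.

Yes

Row minima: U → -6, D → 5; maximin = 5.
Column maxima: Left → 5, Center → 9, Right → 9; minimax = 5.
maximin = minimax = 5, so a saddle point exists.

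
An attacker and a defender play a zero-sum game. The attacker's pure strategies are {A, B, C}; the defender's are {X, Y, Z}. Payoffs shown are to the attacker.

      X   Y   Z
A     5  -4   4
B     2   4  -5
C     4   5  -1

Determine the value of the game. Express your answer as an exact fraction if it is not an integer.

8/7

Row minima: A → -4, B → -5, C → -1; maximin = -1.
Column maxima: X → 5, Y → 5, Z → 4; minimax = 4.
-1 ≠ 4, so there is no saddle point; optimal play is mixed.
B is strictly dominated by C, so the attacker never plays it.
X is strictly dominated by Z (it gives the attacker strictly more in every row), so the defender never plays it.
On the remaining 2×2 (A, C vs Y, Z):
Let the attacker play A with probability p. Expected payoff against Y: (-4)p + 5(1−p) = −9p + 5; against Z: 4p + (-1)(1−p) = 5p − 1.
Setting these equal: −9p + 5 = 5p − 1 ⇒ −14p = -6 ⇒ p = 3/7, and the value is (-9)·(3/7) + 5 = 8/7.
For the defender: with q = P(Y), equating A's and C's payoffs gives −8q + 4 = 6q − 1 ⇒ q = 5/14.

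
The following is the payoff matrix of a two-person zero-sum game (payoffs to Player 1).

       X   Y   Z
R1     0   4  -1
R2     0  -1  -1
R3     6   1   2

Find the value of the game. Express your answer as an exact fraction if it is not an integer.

3/2

Row minima: R1 → -1, R2 → -1, R3 → 1; maximin = 1.
Column maxima: X → 6, Y → 4, Z → 2; minimax = 2.
1 ≠ 2, so there is no saddle point; optimal play is mixed.
R2 is strictly dominated by R3, so Player 1 never plays it.
X is strictly dominated by Z (it gives Player 1 strictly more in every row), so Player 2 never plays it.
On the remaining 2×2 (R1, R3 vs Y, Z):
Let Player 1 play R1 with probability p. Expected payoff against Y: 4p + 1(1−p) = 3p + 1; against Z: (-1)p + 2(1−p) = −3p + 2.
Setting these equal: 3p + 1 = −3p + 2 ⇒ 6p = 1 ⇒ p = 1/6, and the value is (3)·(1/6) + 1 = 3/2.
For Player 2: with q = P(Y), equating R1's and R3's payoffs gives 5q − 1 = −q + 2 ⇒ q = 1/2.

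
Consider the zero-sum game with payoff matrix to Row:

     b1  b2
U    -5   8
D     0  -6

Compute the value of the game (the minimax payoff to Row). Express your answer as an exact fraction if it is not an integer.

Row minima: U → -5, D → -6; maximin = -5.
Column maxima: b1 → 0, b2 → 8; minimax = 0.
-5 ≠ 0, so there is no saddle point; optimal play is mixed.
Let Row play U with probability p. Expected payoff against b1: (-5)p + 0(1−p) = −5p; against b2: 8p + (-6)(1−p) = 14p − 6.
Setting these equal: −5p = 14p − 6 ⇒ −19p = -6 ⇒ p = 6/19, and the value is (-5)·(6/19) = -30/19.
For Column: with q = P(b1), equating U's and D's payoffs gives −13q + 8 = 6q − 6 ⇒ q = 14/19.

-30/19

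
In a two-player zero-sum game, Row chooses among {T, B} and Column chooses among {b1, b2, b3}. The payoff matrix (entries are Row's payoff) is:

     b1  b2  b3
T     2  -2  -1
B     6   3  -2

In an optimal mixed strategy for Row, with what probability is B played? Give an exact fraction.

1/6

Row minima: T → -2, B → -2; maximin = -2.
Column maxima: b1 → 6, b2 → 3, b3 → -1; minimax = -1.
-2 ≠ -1, so there is no saddle point; optimal play is mixed.
b1 is strictly dominated by b2 (it gives Row strictly more in every row), so Column never plays it.
On the remaining 2×2 (T, B vs b2, b3):
Let Row play T with probability p. Expected payoff against b2: (-2)p + 3(1−p) = −5p + 3; against b3: (-1)p + (-2)(1−p) = p − 2.
Setting these equal: −5p + 3 = p − 2 ⇒ −6p = -5 ⇒ p = 5/6, and the value is (-5)·(5/6) + 3 = -7/6.
For Column: with q = P(b2), equating T's and B's payoffs gives −q − 1 = 5q − 2 ⇒ q = 1/6.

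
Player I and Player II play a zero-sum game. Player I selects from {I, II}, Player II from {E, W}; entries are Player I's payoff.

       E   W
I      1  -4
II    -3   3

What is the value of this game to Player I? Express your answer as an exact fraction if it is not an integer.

Row minima: I → -4, II → -3; maximin = -3.
Column maxima: E → 1, W → 3; minimax = 1.
-3 ≠ 1, so there is no saddle point; optimal play is mixed.
Let Player I play I with probability p. Expected payoff against E: 1p + (-3)(1−p) = 4p − 3; against W: (-4)p + 3(1−p) = −7p + 3.
Setting these equal: 4p − 3 = −7p + 3 ⇒ 11p = 6 ⇒ p = 6/11, and the value is (4)·(6/11) − 3 = -9/11.
For Player II: with q = P(E), equating I's and II's payoffs gives 5q − 4 = −6q + 3 ⇒ q = 7/11.

-9/11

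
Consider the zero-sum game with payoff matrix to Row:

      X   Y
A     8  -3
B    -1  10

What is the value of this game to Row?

7/2

Row minima: A → -3, B → -1; maximin = -1.
Column maxima: X → 8, Y → 10; minimax = 8.
-1 ≠ 8, so there is no saddle point; optimal play is mixed.
Let Row play A with probability p. Expected payoff against X: 8p + (-1)(1−p) = 9p − 1; against Y: (-3)p + 10(1−p) = −13p + 10.
Setting these equal: 9p − 1 = −13p + 10 ⇒ 22p = 11 ⇒ p = 1/2, and the value is (9)·(1/2) − 1 = 7/2.
For Column: with q = P(X), equating A's and B's payoffs gives 11q − 3 = −11q + 10 ⇒ q = 13/22.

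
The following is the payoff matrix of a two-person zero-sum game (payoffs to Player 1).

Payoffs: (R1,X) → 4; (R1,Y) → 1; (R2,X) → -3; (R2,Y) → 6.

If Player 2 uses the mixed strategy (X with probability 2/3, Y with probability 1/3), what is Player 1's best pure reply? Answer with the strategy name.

R1

Expected payoff of R1: (2/3)·4 + (1/3)·1 = 3.
Expected payoff of R2: (2/3)·(-3) + (1/3)·6 = 0.
The largest is 3, so Player 1's best response is R1.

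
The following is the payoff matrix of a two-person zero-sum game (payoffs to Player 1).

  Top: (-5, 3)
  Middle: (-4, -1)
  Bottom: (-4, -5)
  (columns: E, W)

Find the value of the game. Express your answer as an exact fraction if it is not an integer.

-4

Row minima: Top → -5, Middle → -4, Bottom → -5; maximin = -4.
Column maxima: E → -4, W → 3; minimax = -4.
Since maximin = minimax = -4, there is a saddle point and the value is -4.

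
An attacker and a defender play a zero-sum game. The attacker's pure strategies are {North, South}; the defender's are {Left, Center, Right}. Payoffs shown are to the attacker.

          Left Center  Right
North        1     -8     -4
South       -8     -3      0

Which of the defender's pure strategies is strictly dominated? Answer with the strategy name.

Right

Center holds the attacker's payoff strictly below Right in every row: -8 < -4, -3 < 0.
So Right is strictly dominated for the defender.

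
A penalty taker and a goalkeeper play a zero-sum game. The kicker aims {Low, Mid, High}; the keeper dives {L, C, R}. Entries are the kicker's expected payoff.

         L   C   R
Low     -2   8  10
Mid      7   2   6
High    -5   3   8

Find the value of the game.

Row minima: Low → -2, Mid → 2, High → -5; maximin = 2.
Column maxima: L → 7, C → 8, R → 10; minimax = 7.
2 ≠ 7, so there is no saddle point; optimal play is mixed.
High is strictly dominated by Low, so the kicker never plays it.
R is strictly dominated by C (it gives the kicker strictly more in every row), so the keeper never plays it.
On the remaining 2×2 (Low, Mid vs L, C):
Let the kicker play Low with probability p. Expected payoff against L: (-2)p + 7(1−p) = −9p + 7; against C: 8p + 2(1−p) = 6p + 2.
Setting these equal: −9p + 7 = 6p + 2 ⇒ −15p = -5 ⇒ p = 1/3, and the value is (-9)·(1/3) + 7 = 4.
For the keeper: with q = P(L), equating Low's and Mid's payoffs gives −10q + 8 = 5q + 2 ⇒ q = 2/5.

4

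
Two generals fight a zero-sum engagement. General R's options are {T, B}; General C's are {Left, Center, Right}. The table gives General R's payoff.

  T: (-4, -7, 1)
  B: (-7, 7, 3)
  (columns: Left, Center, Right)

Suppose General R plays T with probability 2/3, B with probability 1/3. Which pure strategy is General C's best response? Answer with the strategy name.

If General C plays Left, General R's expected payoff is (2/3)·(-4) + (1/3)·(-7) = -5.
If General C plays Center, General R's expected payoff is (2/3)·(-7) + (1/3)·7 = -7/3.
If General C plays Right, General R's expected payoff is (2/3)·1 + (1/3)·3 = 5/3.
General C minimizes General R's payoff; the smallest is -5, so the best response is Left.

Left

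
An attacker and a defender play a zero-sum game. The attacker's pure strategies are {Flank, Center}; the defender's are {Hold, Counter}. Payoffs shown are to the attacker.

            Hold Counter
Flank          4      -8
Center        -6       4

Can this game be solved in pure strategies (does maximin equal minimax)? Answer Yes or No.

No

Row minima: Flank → -8, Center → -6; maximin = -6.
Column maxima: Hold → 4, Counter → 4; minimax = 4.
-6 ≠ 4, so no pure-strategy equilibrium exists.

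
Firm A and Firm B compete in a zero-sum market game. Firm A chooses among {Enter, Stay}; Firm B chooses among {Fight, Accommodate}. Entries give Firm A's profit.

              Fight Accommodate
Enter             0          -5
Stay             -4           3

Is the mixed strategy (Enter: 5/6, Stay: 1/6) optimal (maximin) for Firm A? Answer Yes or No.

Against Fight this mix gives (5/6)·0 + (1/6)·(-4) = -2/3.
Against Accommodate this mix gives (5/6)·(-5) + (1/6)·3 = -11/3.
Firm B will play Accommodate, holding Firm A to -11/3. Shifting weight toward the row that does better against Accommodate would raise this floor (the equalizing mix achieves -5/3 against both Accommodate and Fight), so the proposed strategy is not optimal.

No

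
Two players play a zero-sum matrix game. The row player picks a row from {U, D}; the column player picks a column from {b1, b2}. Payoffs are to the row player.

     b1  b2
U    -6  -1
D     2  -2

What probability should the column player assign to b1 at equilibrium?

1/9

Row minima: U → -6, D → -2; maximin = -2.
Column maxima: b1 → 2, b2 → -1; minimax = -1.
-2 ≠ -1, so there is no saddle point; optimal play is mixed.
Let the row player play U with probability p. Expected payoff against b1: (-6)p + 2(1−p) = −8p + 2; against b2: (-1)p + (-2)(1−p) = p − 2.
Setting these equal: −8p + 2 = p − 2 ⇒ −9p = -4 ⇒ p = 4/9, and the value is (-8)·(4/9) + 2 = -14/9.
For the column player: with q = P(b1), equating U's and D's payoffs gives −5q − 1 = 4q − 2 ⇒ q = 1/9.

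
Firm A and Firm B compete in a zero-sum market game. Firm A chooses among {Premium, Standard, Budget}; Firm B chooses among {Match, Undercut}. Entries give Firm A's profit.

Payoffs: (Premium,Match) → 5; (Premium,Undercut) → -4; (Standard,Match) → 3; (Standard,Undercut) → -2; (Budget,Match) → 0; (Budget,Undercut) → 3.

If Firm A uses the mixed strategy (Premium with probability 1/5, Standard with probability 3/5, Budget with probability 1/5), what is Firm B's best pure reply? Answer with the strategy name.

If Firm B plays Match, Firm A's expected payoff is (1/5)·5 + (3/5)·3 + (1/5)·0 = 14/5.
If Firm B plays Undercut, Firm A's expected payoff is (1/5)·(-4) + (3/5)·(-2) + (1/5)·3 = -7/5.
Firm B minimizes Firm A's payoff; the smallest is -7/5, so the best response is Undercut.

Undercut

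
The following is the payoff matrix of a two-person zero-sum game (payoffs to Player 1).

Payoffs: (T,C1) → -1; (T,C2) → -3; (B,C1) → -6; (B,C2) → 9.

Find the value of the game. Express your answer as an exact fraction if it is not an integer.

Row minima: T → -3, B → -6; maximin = -3.
Column maxima: C1 → -1, C2 → 9; minimax = -1.
-3 ≠ -1, so there is no saddle point; optimal play is mixed.
Let Player 1 play T with probability p. Expected payoff against C1: (-1)p + (-6)(1−p) = 5p − 6; against C2: (-3)p + 9(1−p) = −12p + 9.
Setting these equal: 5p − 6 = −12p + 9 ⇒ 17p = 15 ⇒ p = 15/17, and the value is (5)·(15/17) − 6 = -27/17.
For Player 2: with q = P(C1), equating T's and B's payoffs gives 2q − 3 = −15q + 9 ⇒ q = 12/17.

-27/17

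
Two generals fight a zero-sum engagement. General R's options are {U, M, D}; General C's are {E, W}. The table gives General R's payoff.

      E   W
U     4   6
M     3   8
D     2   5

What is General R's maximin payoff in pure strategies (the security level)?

Row minima: U → 4, M → 3, D → 2.
The best of these is 4.

4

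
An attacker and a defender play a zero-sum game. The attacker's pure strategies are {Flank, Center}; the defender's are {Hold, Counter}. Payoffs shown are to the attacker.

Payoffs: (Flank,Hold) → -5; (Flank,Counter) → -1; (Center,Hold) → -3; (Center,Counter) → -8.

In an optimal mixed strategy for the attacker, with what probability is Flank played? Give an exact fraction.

Row minima: Flank → -5, Center → -8; maximin = -5.
Column maxima: Hold → -3, Counter → -1; minimax = -3.
-5 ≠ -3, so there is no saddle point; optimal play is mixed.
Let the attacker play Flank with probability p. Expected payoff against Hold: (-5)p + (-3)(1−p) = −2p − 3; against Counter: (-1)p + (-8)(1−p) = 7p − 8.
Setting these equal: −2p − 3 = 7p − 8 ⇒ −9p = -5 ⇒ p = 5/9, and the value is (-2)·(5/9) − 3 = -37/9.
For the defender: with q = P(Hold), equating Flank's and Center's payoffs gives −4q − 1 = 5q − 8 ⇒ q = 7/9.

5/9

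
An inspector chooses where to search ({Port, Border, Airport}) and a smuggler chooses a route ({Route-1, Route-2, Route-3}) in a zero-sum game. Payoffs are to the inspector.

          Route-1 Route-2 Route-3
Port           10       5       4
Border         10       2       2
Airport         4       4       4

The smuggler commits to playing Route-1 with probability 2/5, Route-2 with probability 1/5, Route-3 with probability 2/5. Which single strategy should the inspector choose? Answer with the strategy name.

Expected payoff of Port: (2/5)·10 + (1/5)·5 + (2/5)·4 = 33/5.
Expected payoff of Border: (2/5)·10 + (1/5)·2 + (2/5)·2 = 26/5.
Expected payoff of Airport: (2/5)·4 + (1/5)·4 + (2/5)·4 = 4.
The largest is 33/5, so the inspector's best response is Port.

Port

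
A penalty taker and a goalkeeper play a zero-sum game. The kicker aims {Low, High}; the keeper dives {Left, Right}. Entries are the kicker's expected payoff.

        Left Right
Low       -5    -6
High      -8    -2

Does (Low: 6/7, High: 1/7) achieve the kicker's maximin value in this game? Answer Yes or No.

Against Left this mix gives (6/7)·(-5) + (1/7)·(-8) = -38/7.
Against Right this mix gives (6/7)·(-6) + (1/7)·(-2) = -38/7.
All of the keeper's active replies (Left, Right) yield -38/7, and no column does worse for the kicker. The mix makes the keeper indifferent and guarantees -38/7, so it is optimal.

Yes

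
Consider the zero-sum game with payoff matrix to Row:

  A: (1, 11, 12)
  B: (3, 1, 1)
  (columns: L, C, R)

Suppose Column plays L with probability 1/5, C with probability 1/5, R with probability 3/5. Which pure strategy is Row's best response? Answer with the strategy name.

Expected payoff of A: (1/5)·1 + (1/5)·11 + (3/5)·12 = 48/5.
Expected payoff of B: (1/5)·3 + (1/5)·1 + (3/5)·1 = 7/5.
The largest is 48/5, so Row's best response is A.

A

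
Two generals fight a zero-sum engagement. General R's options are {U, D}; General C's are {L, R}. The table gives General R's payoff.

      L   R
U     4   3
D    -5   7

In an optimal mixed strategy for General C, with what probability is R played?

9/13

Row minima: U → 3, D → -5; maximin = 3.
Column maxima: L → 4, R → 7; minimax = 4.
3 ≠ 4, so there is no saddle point; optimal play is mixed.
Let General R play U with probability p. Expected payoff against L: 4p + (-5)(1−p) = 9p − 5; against R: 3p + 7(1−p) = −4p + 7.
Setting these equal: 9p − 5 = −4p + 7 ⇒ 13p = 12 ⇒ p = 12/13, and the value is (9)·(12/13) − 5 = 43/13.
For General C: with q = P(L), equating U's and D's payoffs gives q + 3 = −12q + 7 ⇒ q = 4/13.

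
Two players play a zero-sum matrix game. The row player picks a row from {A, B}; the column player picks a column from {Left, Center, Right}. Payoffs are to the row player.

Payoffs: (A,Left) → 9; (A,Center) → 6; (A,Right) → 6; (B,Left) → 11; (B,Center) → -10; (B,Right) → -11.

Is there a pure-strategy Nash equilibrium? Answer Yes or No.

Row minima: A → 6, B → -11; maximin = 6.
Column maxima: Left → 11, Center → 6, Right → 6; minimax = 6.
maximin = minimax = 6, so a saddle point exists.

Yes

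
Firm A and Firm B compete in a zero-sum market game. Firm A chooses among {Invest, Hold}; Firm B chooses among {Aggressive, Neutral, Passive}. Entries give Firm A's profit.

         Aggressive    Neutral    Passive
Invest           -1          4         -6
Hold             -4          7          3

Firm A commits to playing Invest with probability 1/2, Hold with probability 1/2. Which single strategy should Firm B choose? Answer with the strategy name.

Aggressive

If Firm B plays Aggressive, Firm A's expected payoff is (1/2)·(-1) + (1/2)·(-4) = -5/2.
If Firm B plays Neutral, Firm A's expected payoff is (1/2)·4 + (1/2)·7 = 11/2.
If Firm B plays Passive, Firm A's expected payoff is (1/2)·(-6) + (1/2)·3 = -3/2.
Firm B minimizes Firm A's payoff; the smallest is -5/2, so the best response is Aggressive.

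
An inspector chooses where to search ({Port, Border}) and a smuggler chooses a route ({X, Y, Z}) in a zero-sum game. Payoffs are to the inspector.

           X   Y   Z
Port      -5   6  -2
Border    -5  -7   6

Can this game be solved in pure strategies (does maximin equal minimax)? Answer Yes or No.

Row minima: Port → -5, Border → -7; maximin = -5.
Column maxima: X → -5, Y → 6, Z → 6; minimax = -5.
maximin = minimax = -5, so a saddle point exists.

Yes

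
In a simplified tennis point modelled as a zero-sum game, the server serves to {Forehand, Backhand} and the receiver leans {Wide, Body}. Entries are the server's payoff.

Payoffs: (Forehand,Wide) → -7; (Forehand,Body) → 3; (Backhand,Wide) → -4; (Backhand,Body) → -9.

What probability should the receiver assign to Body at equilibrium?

1/5

Row minima: Forehand → -7, Backhand → -9; maximin = -7.
Column maxima: Wide → -4, Body → 3; minimax = -4.
-7 ≠ -4, so there is no saddle point; optimal play is mixed.
Let the server play Forehand with probability p. Expected payoff against Wide: (-7)p + (-4)(1−p) = −3p − 4; against Body: 3p + (-9)(1−p) = 12p − 9.
Setting these equal: −3p − 4 = 12p − 9 ⇒ −15p = -5 ⇒ p = 1/3, and the value is (-3)·(1/3) − 4 = -5.
For the receiver: with q = P(Wide), equating Forehand's and Backhand's payoffs gives −10q + 3 = 5q − 9 ⇒ q = 4/5.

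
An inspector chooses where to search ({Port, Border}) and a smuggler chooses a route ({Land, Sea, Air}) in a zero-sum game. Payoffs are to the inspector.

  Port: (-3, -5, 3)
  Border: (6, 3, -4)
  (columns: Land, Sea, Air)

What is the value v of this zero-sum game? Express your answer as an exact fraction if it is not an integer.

Row minima: Port → -5, Border → -4; maximin = -4.
Column maxima: Land → 6, Sea → 3, Air → 3; minimax = 3.
-4 ≠ 3, so there is no saddle point; optimal play is mixed.
Land is strictly dominated by Sea (it gives the inspector strictly more in every row), so the smuggler never plays it.
On the remaining 2×2 (Port, Border vs Sea, Air):
Let the inspector play Port with probability p. Expected payoff against Sea: (-5)p + 3(1−p) = −8p + 3; against Air: 3p + (-4)(1−p) = 7p − 4.
Setting these equal: −8p + 3 = 7p − 4 ⇒ −15p = -7 ⇒ p = 7/15, and the value is (-8)·(7/15) + 3 = -11/15.
For the smuggler: with q = P(Sea), equating Port's and Border's payoffs gives −8q + 3 = 7q − 4 ⇒ q = 7/15.

-11/15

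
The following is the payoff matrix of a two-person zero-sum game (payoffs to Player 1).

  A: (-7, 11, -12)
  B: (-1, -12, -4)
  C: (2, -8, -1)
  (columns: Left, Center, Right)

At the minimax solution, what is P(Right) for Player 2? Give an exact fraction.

Row minima: A → -12, B → -12, C → -8; maximin = -8.
Column maxima: Left → 2, Center → 11, Right → -1; minimax = -1.
-8 ≠ -1, so there is no saddle point; optimal play is mixed.
B is strictly dominated by C, so Player 1 never plays it.
Left is strictly dominated by Right (it gives Player 1 strictly more in every row), so Player 2 never plays it.
On the remaining 2×2 (A, C vs Center, Right):
Let Player 1 play A with probability p. Expected payoff against Center: 11p + (-8)(1−p) = 19p − 8; against Right: (-12)p + (-1)(1−p) = −11p − 1.
Setting these equal: 19p − 8 = −11p − 1 ⇒ 30p = 7 ⇒ p = 7/30, and the value is (19)·(7/30) − 8 = -107/30.
For Player 2: with q = P(Center), equating A's and C's payoffs gives 23q − 12 = −7q − 1 ⇒ q = 11/30.

19/30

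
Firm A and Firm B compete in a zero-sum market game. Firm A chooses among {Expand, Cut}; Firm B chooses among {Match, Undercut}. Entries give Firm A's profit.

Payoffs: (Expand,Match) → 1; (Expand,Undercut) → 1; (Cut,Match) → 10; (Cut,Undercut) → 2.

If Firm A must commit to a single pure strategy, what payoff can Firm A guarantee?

Row minima: Expand → 1, Cut → 2.
The best of these is 2.

2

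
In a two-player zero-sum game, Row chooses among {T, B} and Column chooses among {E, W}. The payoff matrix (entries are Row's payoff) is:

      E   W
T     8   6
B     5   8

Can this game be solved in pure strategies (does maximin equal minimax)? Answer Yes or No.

No

Row minima: T → 6, B → 5; maximin = 6.
Column maxima: E → 8, W → 8; minimax = 8.
6 ≠ 8, so no pure-strategy equilibrium exists.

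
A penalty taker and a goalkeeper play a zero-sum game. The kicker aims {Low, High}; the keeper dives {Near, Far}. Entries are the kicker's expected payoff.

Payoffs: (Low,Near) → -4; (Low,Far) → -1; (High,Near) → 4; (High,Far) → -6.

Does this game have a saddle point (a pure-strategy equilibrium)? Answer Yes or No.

Row minima: Low → -4, High → -6; maximin = -4.
Column maxima: Near → 4, Far → -1; minimax = -1.
-4 ≠ -1, so no pure-strategy equilibrium exists.

No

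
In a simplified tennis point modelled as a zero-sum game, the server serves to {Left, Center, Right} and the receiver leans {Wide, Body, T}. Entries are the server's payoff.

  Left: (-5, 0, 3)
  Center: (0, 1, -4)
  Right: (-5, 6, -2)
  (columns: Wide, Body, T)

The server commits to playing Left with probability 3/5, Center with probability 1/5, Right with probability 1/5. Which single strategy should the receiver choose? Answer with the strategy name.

If the receiver plays Wide, the server's expected payoff is (3/5)·(-5) + (1/5)·0 + (1/5)·(-5) = -4.
If the receiver plays Body, the server's expected payoff is (3/5)·0 + (1/5)·1 + (1/5)·6 = 7/5.
If the receiver plays T, the server's expected payoff is (3/5)·3 + (1/5)·(-4) + (1/5)·(-2) = 3/5.
The receiver minimizes the server's payoff; the smallest is -4, so the best response is Wide.

Wide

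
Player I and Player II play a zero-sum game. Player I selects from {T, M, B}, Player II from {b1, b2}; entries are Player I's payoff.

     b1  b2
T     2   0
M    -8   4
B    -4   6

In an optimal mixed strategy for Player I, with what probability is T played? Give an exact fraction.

Row minima: T → 0, M → -8, B → -4; maximin = 0.
Column maxima: b1 → 2, b2 → 6; minimax = 2.
0 ≠ 2, so there is no saddle point; optimal play is mixed.
M is strictly dominated by B, so Player I never plays it.
On the remaining 2×2 (T, B vs b1, b2):
Let Player I play T with probability p. Expected payoff against b1: 2p + (-4)(1−p) = 6p − 4; against b2: 0p + 6(1−p) = −6p + 6.
Setting these equal: 6p − 4 = −6p + 6 ⇒ 12p = 10 ⇒ p = 5/6, and the value is (6)·(5/6) − 4 = 1.
For Player II: with q = P(b1), equating T's and B's payoffs gives 2q = −10q + 6 ⇒ q = 1/2.

5/6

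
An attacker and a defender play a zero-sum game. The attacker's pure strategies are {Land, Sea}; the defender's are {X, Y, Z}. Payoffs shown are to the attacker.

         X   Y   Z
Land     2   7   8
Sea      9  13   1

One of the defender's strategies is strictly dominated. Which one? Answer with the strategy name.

X holds the attacker's payoff strictly below Y in every row: 2 < 7, 9 < 13.
So Y is strictly dominated for the defender.

Y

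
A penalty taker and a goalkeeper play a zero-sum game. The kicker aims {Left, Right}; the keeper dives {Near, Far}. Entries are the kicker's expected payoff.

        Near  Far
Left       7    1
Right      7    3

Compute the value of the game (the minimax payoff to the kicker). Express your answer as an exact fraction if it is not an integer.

Row minima: Left → 1, Right → 3; maximin = 3.
Column maxima: Near → 7, Far → 3; minimax = 3.
Since maximin = minimax = 3, there is a saddle point and the value is 3.

3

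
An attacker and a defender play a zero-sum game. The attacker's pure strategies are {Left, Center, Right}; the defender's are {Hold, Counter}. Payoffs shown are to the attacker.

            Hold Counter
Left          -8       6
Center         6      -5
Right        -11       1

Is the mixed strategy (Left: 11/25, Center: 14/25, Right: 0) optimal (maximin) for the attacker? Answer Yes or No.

Yes

Against Hold this mix gives (11/25)·(-8) + (14/25)·6 = -4/25.
Against Counter this mix gives (11/25)·6 + (14/25)·(-5) = -4/25.
All of the defender's active replies (Hold, Counter) yield -4/25, and no column does worse for the attacker. The mix makes the defender indifferent and guarantees -4/25, so it is optimal.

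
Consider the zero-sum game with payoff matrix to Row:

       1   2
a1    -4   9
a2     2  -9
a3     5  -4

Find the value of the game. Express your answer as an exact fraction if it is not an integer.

Row minima: a1 → -4, a2 → -9, a3 → -4; maximin = -4.
Column maxima: 1 → 5, 2 → 9; minimax = 5.
-4 ≠ 5, so there is no saddle point; optimal play is mixed.
a2 is strictly dominated by a3, so Row never plays it.
On the remaining 2×2 (a1, a3 vs 1, 2):
Let Row play a1 with probability p. Expected payoff against 1: (-4)p + 5(1−p) = −9p + 5; against 2: 9p + (-4)(1−p) = 13p − 4.
Setting these equal: −9p + 5 = 13p − 4 ⇒ −22p = -9 ⇒ p = 9/22, and the value is (-9)·(9/22) + 5 = 29/22.
For Column: with q = P(1), equating a1's and a3's payoffs gives −13q + 9 = 9q − 4 ⇒ q = 13/22.

29/22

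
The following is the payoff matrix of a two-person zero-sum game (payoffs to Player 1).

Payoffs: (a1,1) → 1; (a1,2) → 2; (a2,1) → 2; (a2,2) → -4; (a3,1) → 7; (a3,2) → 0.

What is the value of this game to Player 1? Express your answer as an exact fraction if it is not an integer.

7/4

Row minima: a1 → 1, a2 → -4, a3 → 0; maximin = 1.
Column maxima: 1 → 7, 2 → 2; minimax = 2.
1 ≠ 2, so there is no saddle point; optimal play is mixed.
a2 is strictly dominated by a3, so Player 1 never plays it.
On the remaining 2×2 (a1, a3 vs 1, 2):
Let Player 1 play a1 with probability p. Expected payoff against 1: 1p + 7(1−p) = −6p + 7; against 2: 2p + 0(1−p) = 2p.
Setting these equal: −6p + 7 = 2p ⇒ −8p = -7 ⇒ p = 7/8, and the value is (-6)·(7/8) + 7 = 7/4.
For Player 2: with q = P(1), equating a1's and a3's payoffs gives −q + 2 = 7q ⇒ q = 1/4.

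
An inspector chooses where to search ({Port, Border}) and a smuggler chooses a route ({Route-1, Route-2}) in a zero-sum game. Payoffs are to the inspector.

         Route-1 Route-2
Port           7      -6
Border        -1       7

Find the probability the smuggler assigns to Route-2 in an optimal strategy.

Row minima: Port → -6, Border → -1; maximin = -1.
Column maxima: Route-1 → 7, Route-2 → 7; minimax = 7.
-1 ≠ 7, so there is no saddle point; optimal play is mixed.
Let the inspector play Port with probability p. Expected payoff against Route-1: 7p + (-1)(1−p) = 8p − 1; against Route-2: (-6)p + 7(1−p) = −13p + 7.
Setting these equal: 8p − 1 = −13p + 7 ⇒ 21p = 8 ⇒ p = 8/21, and the value is (8)·(8/21) − 1 = 43/21.
For the smuggler: with q = P(Route-1), equating Port's and Border's payoffs gives 13q − 6 = −8q + 7 ⇒ q = 13/21.

8/21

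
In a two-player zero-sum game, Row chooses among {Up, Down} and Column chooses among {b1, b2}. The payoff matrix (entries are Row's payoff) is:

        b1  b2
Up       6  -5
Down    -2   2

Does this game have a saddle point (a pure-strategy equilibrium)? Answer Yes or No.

Row minima: Up → -5, Down → -2; maximin = -2.
Column maxima: b1 → 6, b2 → 2; minimax = 2.
-2 ≠ 2, so no pure-strategy equilibrium exists.

No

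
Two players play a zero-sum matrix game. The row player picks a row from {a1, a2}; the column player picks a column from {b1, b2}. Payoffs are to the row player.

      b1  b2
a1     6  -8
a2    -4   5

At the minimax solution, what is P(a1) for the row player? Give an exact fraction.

Row minima: a1 → -8, a2 → -4; maximin = -4.
Column maxima: b1 → 6, b2 → 5; minimax = 5.
-4 ≠ 5, so there is no saddle point; optimal play is mixed.
Let the row player play a1 with probability p. Expected payoff against b1: 6p + (-4)(1−p) = 10p − 4; against b2: (-8)p + 5(1−p) = −13p + 5.
Setting these equal: 10p − 4 = −13p + 5 ⇒ 23p = 9 ⇒ p = 9/23, and the value is (10)·(9/23) − 4 = -2/23.
For the column player: with q = P(b1), equating a1's and a2's payoffs gives 14q − 8 = −9q + 5 ⇒ q = 13/23.

9/23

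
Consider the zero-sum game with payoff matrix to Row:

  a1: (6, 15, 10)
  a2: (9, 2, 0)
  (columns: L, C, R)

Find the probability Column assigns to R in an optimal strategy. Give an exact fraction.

Row minima: a1 → 6, a2 → 0; maximin = 6.
Column maxima: L → 9, C → 15, R → 10; minimax = 9.
6 ≠ 9, so there is no saddle point; optimal play is mixed.
C is strictly dominated by R (it gives Row strictly more in every row), so Column never plays it.
On the remaining 2×2 (a1, a2 vs L, R):
Let Row play a1 with probability p. Expected payoff against L: 6p + 9(1−p) = −3p + 9; against R: 10p + 0(1−p) = 10p.
Setting these equal: −3p + 9 = 10p ⇒ −13p = -9 ⇒ p = 9/13, and the value is (-3)·(9/13) + 9 = 90/13.
For Column: with q = P(L), equating a1's and a2's payoffs gives −4q + 10 = 9q ⇒ q = 10/13.

3/13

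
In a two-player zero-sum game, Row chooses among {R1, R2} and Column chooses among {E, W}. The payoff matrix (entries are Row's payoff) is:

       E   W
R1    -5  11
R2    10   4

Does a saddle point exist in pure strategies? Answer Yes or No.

Row minima: R1 → -5, R2 → 4; maximin = 4.
Column maxima: E → 10, W → 11; minimax = 10.
4 ≠ 10, so no pure-strategy equilibrium exists.

No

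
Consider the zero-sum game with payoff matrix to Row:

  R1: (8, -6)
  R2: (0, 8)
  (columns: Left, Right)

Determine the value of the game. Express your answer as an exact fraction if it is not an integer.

32/11

Row minima: R1 → -6, R2 → 0; maximin = 0.
Column maxima: Left → 8, Right → 8; minimax = 8.
0 ≠ 8, so there is no saddle point; optimal play is mixed.
Let Row play R1 with probability p. Expected payoff against Left: 8p + 0(1−p) = 8p; against Right: (-6)p + 8(1−p) = −14p + 8.
Setting these equal: 8p = −14p + 8 ⇒ 22p = 8 ⇒ p = 4/11, and the value is (8)·(4/11) = 32/11.
For Column: with q = P(Left), equating R1's and R2's payoffs gives 14q − 6 = −8q + 8 ⇒ q = 7/11.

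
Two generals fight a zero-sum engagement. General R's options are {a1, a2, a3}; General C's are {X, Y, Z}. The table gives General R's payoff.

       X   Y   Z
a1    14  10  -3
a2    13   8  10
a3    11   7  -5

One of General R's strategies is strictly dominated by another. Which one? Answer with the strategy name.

a3

a1 gives a strictly higher payoff than a3 against every column: 14 > 11, 10 > 7, -3 > -5.
So a3 is strictly dominated and General R never plays it.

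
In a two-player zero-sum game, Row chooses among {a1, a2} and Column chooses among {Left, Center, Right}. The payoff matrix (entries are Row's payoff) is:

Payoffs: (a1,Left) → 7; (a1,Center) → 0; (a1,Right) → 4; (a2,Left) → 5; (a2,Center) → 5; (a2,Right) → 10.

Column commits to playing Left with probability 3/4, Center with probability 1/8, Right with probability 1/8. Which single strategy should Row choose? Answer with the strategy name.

a1

Expected payoff of a1: (3/4)·7 + (1/8)·0 + (1/8)·4 = 23/4.
Expected payoff of a2: (3/4)·5 + (1/8)·5 + (1/8)·10 = 45/8.
The largest is 23/4, so Row's best response is a1.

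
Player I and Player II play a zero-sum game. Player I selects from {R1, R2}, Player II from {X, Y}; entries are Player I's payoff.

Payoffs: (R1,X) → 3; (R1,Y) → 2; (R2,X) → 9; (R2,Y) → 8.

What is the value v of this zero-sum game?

Row minima: R1 → 2, R2 → 8; maximin = 8.
Column maxima: X → 9, Y → 8; minimax = 8.
Since maximin = minimax = 8, there is a saddle point and the value is 8.

8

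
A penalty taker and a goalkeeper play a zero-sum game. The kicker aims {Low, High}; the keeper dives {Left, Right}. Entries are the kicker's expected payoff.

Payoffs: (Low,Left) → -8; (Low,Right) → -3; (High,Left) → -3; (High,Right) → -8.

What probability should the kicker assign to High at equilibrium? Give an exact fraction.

Row minima: Low → -8, High → -8; maximin = -8.
Column maxima: Left → -3, Right → -3; minimax = -3.
-8 ≠ -3, so there is no saddle point; optimal play is mixed.
Let the kicker play Low with probability p. Expected payoff against Left: (-8)p + (-3)(1−p) = −5p − 3; against Right: (-3)p + (-8)(1−p) = 5p − 8.
Setting these equal: −5p − 3 = 5p − 8 ⇒ −10p = -5 ⇒ p = 1/2, and the value is (-5)·(1/2) − 3 = -11/2.
For the keeper: with q = P(Left), equating Low's and High's payoffs gives −5q − 3 = 5q − 8 ⇒ q = 1/2.

1/2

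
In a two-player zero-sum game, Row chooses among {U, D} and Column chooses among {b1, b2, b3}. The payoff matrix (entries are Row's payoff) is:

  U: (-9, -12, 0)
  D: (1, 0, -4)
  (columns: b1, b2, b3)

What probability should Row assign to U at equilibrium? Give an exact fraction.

1/4

Row minima: U → -12, D → -4; maximin = -4.
Column maxima: b1 → 1, b2 → 0, b3 → 0; minimax = 0.
-4 ≠ 0, so there is no saddle point; optimal play is mixed.
b1 is strictly dominated by b2 (it gives Row strictly more in every row), so Column never plays it.
On the remaining 2×2 (U, D vs b2, b3):
Let Row play U with probability p. Expected payoff against b2: (-12)p + 0(1−p) = −12p; against b3: 0p + (-4)(1−p) = 4p − 4.
Setting these equal: −12p = 4p − 4 ⇒ −16p = -4 ⇒ p = 1/4, and the value is (-12)·(1/4) = -3.
For Column: with q = P(b2), equating U's and D's payoffs gives −12q = 4q − 4 ⇒ q = 1/4.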